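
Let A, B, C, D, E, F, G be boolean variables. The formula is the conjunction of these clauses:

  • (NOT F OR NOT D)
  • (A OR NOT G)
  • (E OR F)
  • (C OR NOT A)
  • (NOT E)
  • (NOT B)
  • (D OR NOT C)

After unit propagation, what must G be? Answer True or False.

Unit clause (NOT E) sets E = False.
(E OR F) with E = False leaves only F, so F = True.
(NOT F OR NOT D) with F = True leaves only NOT D, so D = False.
(NOT B) stands alone — B = False.
(D OR NOT C) with D = False leaves only NOT C, so C = False.
In (C OR NOT A), C is now false; NOT A must hold, so A = False.
(A OR NOT G): since A = False, the clause reduces to (NOT G). G = False.

False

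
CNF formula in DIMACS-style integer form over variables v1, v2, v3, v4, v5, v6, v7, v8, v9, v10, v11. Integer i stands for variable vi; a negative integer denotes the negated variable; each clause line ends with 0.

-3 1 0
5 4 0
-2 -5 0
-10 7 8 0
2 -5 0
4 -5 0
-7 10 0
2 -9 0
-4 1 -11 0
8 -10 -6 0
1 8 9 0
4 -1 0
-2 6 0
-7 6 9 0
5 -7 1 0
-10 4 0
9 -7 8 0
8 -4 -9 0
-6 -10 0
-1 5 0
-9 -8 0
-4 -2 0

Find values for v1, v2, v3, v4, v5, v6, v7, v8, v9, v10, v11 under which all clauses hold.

v1 = F, v2 = F, v3 = F, v4 = T, v5 = F, v6 = F, v7 = F, v8 = T, v9 = F, v10 = F, v11 = F

v3 occurs only negated in the remaining clauses — set v3 = False.
v11 occurs only negated in the remaining clauses — set v11 = False.
Branch on v1: take v1 = False.
For the remaining variables, v2 = False, v4 = True, v5 = False, v6 = False, v7 = False, v8 = True, v9 = False, v10 = False works.
Every clause has at least one true literal under this assignment.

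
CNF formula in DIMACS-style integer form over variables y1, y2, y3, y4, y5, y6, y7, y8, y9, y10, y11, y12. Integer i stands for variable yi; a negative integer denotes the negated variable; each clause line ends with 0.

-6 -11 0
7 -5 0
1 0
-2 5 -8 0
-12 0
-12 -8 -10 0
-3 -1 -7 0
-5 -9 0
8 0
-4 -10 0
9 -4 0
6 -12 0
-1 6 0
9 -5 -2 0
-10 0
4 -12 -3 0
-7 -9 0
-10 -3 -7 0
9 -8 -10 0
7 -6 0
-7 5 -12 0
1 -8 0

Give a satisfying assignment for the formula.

(y1) is a unit clause, so y1 = True.
(!y12) is a unit clause, so y12 = False.
Unit propagation: (y8) forces y8 = True.
(y6) is a unit clause, so y6 = True.
Unit propagation: (!y11) forces y11 = False.
Unit propagation: (!y10) forces y10 = False.
(y7) is a unit clause, so y7 = True.
(!y3) is a unit clause, so y3 = False.
Unit propagation: (!y9) forces y9 = False.
(!y4) is a unit clause, so y4 = False.
y2 occurs only negated in the remaining clauses — set y2 = False.
y5 is now unconstrained; take y5 = True.
Check each clause:
  1. (!y6 || !y11) — !y11 is true.
  2. (!y5 || y7) — y7 is true.
  3. (y1) — y1 is true.
  4. (y5 || !y2 || !y8) — y5 is true.
  5. (!y12) — !y12 is true.
  6. (!y12 || !y10 || !y8) — !y12 is true.
  7. (!y7 || !y3 || !y1) — !y3 is true.
  8. (!y9 || !y5) — !y9 is true.
  9. (y8) — y8 is true.
  10. (!y4 || !y10) — !y4 is true.
  11. (!y4 || y9) — !y4 is true.
  12. (y6 || !y12) — !y12 is true.
  13. (y6 || !y1) — y6 is true.
  14. (!y5 || !y2 || y9) — !y2 is true.
  15. (!y10) — !y10 is true.
  16. (!y3 || !y12 || y4) — !y3 is true.
  17. (!y9 || !y7) — !y9 is true.
  18. (!y10 || !y3 || !y7) — !y3 is true.
  19. (!y10 || y9 || !y8) — !y10 is true.
  20. (!y6 || y7) — y7 is true.
  21. (!y7 || !y12 || y5) — !y12 is true.
  22. (!y8 || y1) — y1 is true.

y1=True, y2=False, y3=False, y4=False, y5=True, y6=True, y7=True, y8=True, y9=False, y10=False, y11=False, y12=False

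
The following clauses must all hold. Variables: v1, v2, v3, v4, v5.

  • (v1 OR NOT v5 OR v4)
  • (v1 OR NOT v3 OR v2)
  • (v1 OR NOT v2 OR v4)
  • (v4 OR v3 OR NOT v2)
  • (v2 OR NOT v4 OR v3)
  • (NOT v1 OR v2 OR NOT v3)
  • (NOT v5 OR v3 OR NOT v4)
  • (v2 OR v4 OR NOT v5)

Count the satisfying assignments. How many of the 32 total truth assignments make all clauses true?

Split on v2, then v4.
  v2=T, v4=T: v1 free; 3 ways for (v3,v5) × 2^1 = 6.
  v2=T, v4=F: remaining (v1,v3,v5) ∈ {(T,T,F); (T,T,T)} — 2.
  v2=F, v4=T: a clause becomes empty — 0.
  v2=F, v4=F: remaining (v1,v3,v5) ∈ {(F,F,F); (T,F,F)} — 2.
Total: 6 + 2 + 0 + 2 = 10.

10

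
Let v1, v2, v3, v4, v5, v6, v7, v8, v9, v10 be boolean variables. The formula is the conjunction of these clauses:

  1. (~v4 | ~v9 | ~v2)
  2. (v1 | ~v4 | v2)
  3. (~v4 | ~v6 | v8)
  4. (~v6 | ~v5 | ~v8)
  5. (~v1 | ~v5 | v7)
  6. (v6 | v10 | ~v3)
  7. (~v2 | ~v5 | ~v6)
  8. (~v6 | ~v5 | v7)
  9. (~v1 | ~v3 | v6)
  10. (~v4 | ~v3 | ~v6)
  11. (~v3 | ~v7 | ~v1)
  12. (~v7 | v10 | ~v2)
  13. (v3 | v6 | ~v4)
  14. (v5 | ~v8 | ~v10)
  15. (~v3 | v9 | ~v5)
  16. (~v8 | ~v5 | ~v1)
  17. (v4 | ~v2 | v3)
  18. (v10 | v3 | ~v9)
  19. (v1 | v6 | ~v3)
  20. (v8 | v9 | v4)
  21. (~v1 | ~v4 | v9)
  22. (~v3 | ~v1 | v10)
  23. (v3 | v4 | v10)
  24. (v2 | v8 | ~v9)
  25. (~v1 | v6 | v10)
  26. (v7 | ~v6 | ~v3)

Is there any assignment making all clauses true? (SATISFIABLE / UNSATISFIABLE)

SATISFIABLE

Try v1 = False.
Set v2 = False and propagate.
  then v4 is forced to False.
Try v3 = True.
  then v6 is forced to True.
  then v7 is forced to True.
For the remaining variables, v5 = False, v8 = True, v9 = False, v10 = False works.
Every clause has at least one true literal under this assignment.
So v1=0, v2=0, v3=1, v4=0, v5=0, v6=1, v7=1, v8=1, v9=0, v10=0 is a satisfying assignment.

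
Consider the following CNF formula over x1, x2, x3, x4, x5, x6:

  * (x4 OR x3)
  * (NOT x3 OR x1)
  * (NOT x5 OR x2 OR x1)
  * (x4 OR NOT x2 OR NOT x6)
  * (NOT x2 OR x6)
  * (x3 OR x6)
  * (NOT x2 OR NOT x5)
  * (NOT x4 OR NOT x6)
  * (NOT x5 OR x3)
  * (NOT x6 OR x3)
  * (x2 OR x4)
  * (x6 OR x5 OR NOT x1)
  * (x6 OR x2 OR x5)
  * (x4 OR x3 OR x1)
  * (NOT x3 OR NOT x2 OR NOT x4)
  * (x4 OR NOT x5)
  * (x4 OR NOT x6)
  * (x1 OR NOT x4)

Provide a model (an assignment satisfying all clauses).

x1=True  x2=False  x3=True  x4=True  x5=True  x6=False

Try x1 = True.
Branch on x2: take x2 = False.
  then x4 is forced to True.
  then x6 is forced to False.
  then x3 is forced to True.
  then x5 is forced to True.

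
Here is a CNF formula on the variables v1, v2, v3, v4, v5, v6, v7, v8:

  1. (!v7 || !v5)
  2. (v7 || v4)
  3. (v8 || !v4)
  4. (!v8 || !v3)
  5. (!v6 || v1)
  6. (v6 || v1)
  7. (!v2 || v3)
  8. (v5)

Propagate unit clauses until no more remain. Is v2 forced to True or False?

False

Unit clause (v5) sets v5 = True.
(!v7 || !v5): since v5 = True, the clause reduces to (!v7). v7 = False.
From (v4 || v7) and v7 = False: v4 = True.
From (v8 || !v4) and v4 = True: v8 = True.
(!v3 || !v8) with v8 = True leaves only !v3, so v3 = False.
In (v3 || !v2), v3 is now false; !v2 must hold, so v2 = False.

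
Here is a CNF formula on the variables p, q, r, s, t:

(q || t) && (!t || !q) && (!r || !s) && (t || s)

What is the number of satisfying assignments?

The models are:
  p=0 q=0 r=0 s=0 t=1
  p=0 q=0 r=0 s=1 t=1
  p=0 q=0 r=1 s=0 t=1
  p=0 q=1 r=0 s=1 t=0
  p=1 q=0 r=0 s=0 t=1
  p=1 q=0 r=0 s=1 t=1
  p=1 q=0 r=1 s=0 t=1
  p=1 q=1 r=0 s=1 t=0
That's 8 in total.

8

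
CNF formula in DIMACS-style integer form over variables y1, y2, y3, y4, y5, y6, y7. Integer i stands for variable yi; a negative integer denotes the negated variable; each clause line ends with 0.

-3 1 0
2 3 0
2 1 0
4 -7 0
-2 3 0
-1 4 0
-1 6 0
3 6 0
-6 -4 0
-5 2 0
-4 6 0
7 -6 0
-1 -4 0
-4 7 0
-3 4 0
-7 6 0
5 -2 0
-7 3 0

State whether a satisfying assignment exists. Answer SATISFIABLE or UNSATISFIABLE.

UNSATISFIABLE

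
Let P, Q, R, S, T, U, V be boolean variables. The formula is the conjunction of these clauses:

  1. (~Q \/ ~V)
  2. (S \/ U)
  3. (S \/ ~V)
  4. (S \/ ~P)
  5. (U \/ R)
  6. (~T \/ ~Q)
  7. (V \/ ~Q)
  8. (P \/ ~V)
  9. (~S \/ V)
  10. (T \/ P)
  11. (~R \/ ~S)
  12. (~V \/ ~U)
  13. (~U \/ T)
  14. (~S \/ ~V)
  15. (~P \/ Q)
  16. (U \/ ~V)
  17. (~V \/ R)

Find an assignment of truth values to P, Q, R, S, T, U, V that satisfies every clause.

P=F  Q=F  R=T  S=F  T=T  U=T  V=F

Branch on P: take P = False.
  then V is forced to False.
  then Q is forced to False.
  then S is forced to False.
  then U is forced to True.
  then T is forced to True.
R is now unconstrained; take R = True.
Every clause has at least one true literal under this assignment.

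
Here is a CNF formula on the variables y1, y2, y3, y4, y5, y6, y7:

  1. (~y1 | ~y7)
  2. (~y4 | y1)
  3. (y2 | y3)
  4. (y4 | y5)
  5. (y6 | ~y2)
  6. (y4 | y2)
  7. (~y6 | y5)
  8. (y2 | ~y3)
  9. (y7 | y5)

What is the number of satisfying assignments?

Split on y2, then y4.
  y2=T, y4=T: remaining (y1,y3,y5,y6,y7) ∈ {(T,F,T,T,F); (T,T,T,T,F)} — 2.
  y2=T, y4=F: y3 free; 3 ways for (y1,y5,y6,y7) × 2^1 = 6.
  y2=F, y4=T: a clause becomes empty — 0.
  y2=F, y4=F: a clause becomes empty — 0.
Total: 2 + 6 + 0 + 0 = 8.

8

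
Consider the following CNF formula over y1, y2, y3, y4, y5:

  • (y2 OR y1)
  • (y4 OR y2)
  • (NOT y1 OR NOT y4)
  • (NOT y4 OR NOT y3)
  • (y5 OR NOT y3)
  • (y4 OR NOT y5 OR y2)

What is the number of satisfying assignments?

8

Case analysis on y4 and y2:
  y4=1, y2=1: remaining (y1,y3,y5) ∈ {(0,0,0); (0,0,1)} — 2.
  y4=1, y2=0: a clause becomes empty — 0.
  y4=0, y2=1: y1 free; 3 ways for (y3,y5) × 2^1 = 6.
  y4=0, y2=0: a clause becomes empty — 0.
Total: 2 + 0 + 6 + 0 = 8.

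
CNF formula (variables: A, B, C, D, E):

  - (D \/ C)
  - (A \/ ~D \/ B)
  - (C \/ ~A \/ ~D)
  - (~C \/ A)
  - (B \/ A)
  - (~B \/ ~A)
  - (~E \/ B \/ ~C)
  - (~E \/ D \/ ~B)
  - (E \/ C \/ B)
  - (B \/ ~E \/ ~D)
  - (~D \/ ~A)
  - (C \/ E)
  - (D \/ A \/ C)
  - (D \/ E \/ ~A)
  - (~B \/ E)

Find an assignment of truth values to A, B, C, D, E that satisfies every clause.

Branch on A: take A = False.
  then C is forced to False.
  then D is forced to True.
  then B is forced to True.
  then E is forced to True.
Every clause has at least one true literal under this assignment.

A = 0, B = 1, C = 0, D = 1, E = 1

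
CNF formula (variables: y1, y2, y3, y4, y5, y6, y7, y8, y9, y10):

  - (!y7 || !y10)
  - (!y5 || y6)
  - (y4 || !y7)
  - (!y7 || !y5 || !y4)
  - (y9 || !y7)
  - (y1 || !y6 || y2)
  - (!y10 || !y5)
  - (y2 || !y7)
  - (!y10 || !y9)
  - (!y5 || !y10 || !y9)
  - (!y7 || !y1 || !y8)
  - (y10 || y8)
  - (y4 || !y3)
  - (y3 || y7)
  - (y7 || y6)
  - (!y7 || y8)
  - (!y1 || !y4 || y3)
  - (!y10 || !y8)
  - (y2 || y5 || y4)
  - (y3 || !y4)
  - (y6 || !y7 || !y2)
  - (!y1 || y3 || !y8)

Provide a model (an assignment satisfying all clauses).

y1=True  y2=False  y3=True  y4=True  y5=False  y6=True  y7=False  y8=False  y9=False  y10=True

Try y1 = True.
For the remaining variables, y2 = False, y3 = True, y4 = True, y5 = False, y6 = True, y7 = False, y8 = False, y9 = False, y10 = True works.
Every clause has at least one true literal under this assignment.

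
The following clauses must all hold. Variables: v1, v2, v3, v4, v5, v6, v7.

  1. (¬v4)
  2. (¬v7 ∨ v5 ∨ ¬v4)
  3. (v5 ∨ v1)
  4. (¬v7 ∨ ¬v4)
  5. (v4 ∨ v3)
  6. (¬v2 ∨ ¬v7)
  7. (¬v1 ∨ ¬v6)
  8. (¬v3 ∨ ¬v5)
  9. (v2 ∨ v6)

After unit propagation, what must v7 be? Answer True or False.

(¬v4) is a unit clause: v4 = False.
In (v4 ∨ v3), v4 is now false; v3 must hold, so v3 = True.
From (¬v3 ∨ ¬v5) and v3 = True: v5 = False.
In (v5 ∨ v1), v5 is now false; v1 must hold, so v1 = True.
From (¬v1 ∨ ¬v6) and v1 = True: v6 = False.
(v6 ∨ v2) with v6 = False leaves only v2, so v2 = True.
In (¬v7 ∨ ¬v2), ¬v2 is now false; ¬v7 must hold, so v7 = False.

False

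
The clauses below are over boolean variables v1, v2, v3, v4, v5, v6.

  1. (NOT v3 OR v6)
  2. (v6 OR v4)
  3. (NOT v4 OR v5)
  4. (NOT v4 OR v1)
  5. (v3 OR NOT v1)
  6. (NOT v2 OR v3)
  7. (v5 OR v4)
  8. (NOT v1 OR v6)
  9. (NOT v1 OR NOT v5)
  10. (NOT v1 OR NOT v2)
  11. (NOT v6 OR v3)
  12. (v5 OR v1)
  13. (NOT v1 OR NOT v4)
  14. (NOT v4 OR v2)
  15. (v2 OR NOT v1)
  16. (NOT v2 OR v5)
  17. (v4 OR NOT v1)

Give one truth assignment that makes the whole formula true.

v1=False, v2=False, v3=True, v4=False, v5=True, v6=True

Check each clause:
  1. (NOT v3 OR v6) — v6 is true.
  2. (v4 OR v6) — v6 is true.
  3. (NOT v4 OR v5) — NOT v4 is true.
  4. (v1 OR NOT v4) — NOT v4 is true.
  5. (NOT v1 OR v3) — v3 is true.
  6. (NOT v2 OR v3) — v3 is true.
  7. (v4 OR v5) — v5 is true.
  8. (NOT v1 OR v6) — NOT v1 is true.
  9. (NOT v1 OR NOT v5) — NOT v1 is true.
  10. (NOT v1 OR NOT v2) — NOT v1 is true.
  11. (v3 OR NOT v6) — v3 is true.
  12. (v1 OR v5) — v5 is true.
  13. (NOT v1 OR NOT v4) — NOT v4 is true.
  14. (NOT v4 OR v2) — NOT v4 is true.
  15. (v2 OR NOT v1) — NOT v1 is true.
  16. (v5 OR NOT v2) — v5 is true.
  17. (NOT v1 OR v4) — NOT v1 is true.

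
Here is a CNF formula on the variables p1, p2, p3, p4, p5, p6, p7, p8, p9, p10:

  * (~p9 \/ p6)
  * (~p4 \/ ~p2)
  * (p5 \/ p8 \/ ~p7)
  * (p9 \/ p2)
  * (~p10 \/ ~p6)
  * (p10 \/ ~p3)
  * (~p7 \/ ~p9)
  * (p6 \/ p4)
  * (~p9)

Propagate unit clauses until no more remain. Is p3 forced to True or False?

False

(~p9) is a unit clause: p9 = False.
From (p2 \/ p9) and p9 = False: p2 = True.
(~p4 \/ ~p2): since p2 = True, the clause reduces to (~p4). p4 = False.
(p6 \/ p4) with p4 = False leaves only p6, so p6 = True.
(~p6 \/ ~p10): since p6 = True, the clause reduces to (~p10). p10 = False.
In (p10 \/ ~p3), p10 is now false; ~p3 must hold, so p3 = False.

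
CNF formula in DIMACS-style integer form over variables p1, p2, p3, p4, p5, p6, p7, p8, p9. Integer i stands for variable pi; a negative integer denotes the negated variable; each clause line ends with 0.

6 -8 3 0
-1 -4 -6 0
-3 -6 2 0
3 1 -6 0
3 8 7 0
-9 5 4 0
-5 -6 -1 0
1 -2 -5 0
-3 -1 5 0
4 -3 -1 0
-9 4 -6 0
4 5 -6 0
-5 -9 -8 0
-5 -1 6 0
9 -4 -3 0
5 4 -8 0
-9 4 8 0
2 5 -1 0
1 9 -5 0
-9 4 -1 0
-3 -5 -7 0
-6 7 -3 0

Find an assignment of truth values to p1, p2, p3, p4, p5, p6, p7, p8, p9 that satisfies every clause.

p1=1, p2=1, p3=0, p4=1, p5=0, p6=0, p7=1, p8=0, p9=1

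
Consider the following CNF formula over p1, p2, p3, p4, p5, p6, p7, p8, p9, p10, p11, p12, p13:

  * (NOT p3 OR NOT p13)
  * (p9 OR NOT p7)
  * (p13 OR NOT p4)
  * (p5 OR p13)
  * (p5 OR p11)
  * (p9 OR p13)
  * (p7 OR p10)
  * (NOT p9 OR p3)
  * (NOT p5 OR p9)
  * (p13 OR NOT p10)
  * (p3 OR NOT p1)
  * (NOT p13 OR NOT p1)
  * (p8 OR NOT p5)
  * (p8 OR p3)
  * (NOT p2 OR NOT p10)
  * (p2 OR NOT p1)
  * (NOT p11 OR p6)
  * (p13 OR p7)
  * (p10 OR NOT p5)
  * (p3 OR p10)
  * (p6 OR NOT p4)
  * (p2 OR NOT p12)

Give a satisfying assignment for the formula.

p1 = 0  p2 = 0  p3 = 0  p4 = 1  p5 = 0  p6 = 1  p7 = 0  p8 = 1  p9 = 0  p10 = 1  p11 = 1  p12 = 0  p13 = 1

p1 occurs only negated in the remaining clauses — set p1 = False.
p6 occurs only positively in the remaining clauses — set p6 = True.
Set p2 = False and propagate.
  then p12 is forced to False.
Try p3 = False.
  then p9 is forced to False.
  then p7 is forced to False.
  then p13 is forced to True.
  then p10 is forced to True.
  then p5 is forced to False.
  then p11 is forced to True.
  then p8 is forced to True.
p4 is now unconstrained; take p4 = True.
Every clause has at least one true literal under this assignment.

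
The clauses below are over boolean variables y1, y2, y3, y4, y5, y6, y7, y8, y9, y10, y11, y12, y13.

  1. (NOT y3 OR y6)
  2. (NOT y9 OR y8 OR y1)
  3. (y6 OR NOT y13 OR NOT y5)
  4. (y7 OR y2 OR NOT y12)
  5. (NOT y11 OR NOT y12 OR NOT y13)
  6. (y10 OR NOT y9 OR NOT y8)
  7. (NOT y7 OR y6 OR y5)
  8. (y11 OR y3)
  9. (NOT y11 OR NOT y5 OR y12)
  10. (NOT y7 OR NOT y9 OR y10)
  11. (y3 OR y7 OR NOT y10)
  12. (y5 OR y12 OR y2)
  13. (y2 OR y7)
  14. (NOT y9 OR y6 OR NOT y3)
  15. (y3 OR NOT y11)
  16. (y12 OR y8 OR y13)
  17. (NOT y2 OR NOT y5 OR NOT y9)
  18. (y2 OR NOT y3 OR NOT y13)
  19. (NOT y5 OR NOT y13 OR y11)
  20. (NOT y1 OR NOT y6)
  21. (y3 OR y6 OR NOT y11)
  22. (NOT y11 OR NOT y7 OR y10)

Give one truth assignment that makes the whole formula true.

y1 = F, y2 = T, y3 = T, y4 = F, y5 = F, y6 = T, y7 = F, y8 = F, y9 = F, y10 = F, y11 = F, y12 = T, y13 = T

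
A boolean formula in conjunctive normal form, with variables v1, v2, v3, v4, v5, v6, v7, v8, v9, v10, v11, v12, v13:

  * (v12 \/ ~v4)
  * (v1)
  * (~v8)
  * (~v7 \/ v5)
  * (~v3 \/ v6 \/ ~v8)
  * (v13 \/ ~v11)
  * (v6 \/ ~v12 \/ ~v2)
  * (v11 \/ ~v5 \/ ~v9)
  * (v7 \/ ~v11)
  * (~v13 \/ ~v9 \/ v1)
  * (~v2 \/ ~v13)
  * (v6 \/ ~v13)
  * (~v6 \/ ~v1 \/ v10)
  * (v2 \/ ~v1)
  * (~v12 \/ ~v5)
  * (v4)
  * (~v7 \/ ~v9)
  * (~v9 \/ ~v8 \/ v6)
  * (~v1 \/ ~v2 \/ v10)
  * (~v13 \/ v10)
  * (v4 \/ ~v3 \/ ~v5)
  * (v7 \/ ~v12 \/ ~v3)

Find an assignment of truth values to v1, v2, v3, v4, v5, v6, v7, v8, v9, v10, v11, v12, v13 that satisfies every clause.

The clause (v1) is unit: v1 must be True.
Unit propagation: (~v8) forces v8 = False.
Unit propagation: (v2) forces v2 = True.
(~v13) is a unit clause, so v13 = False.
Unit propagation: (~v11) forces v11 = False.
The clause (v4) is unit: v4 must be True.
Unit propagation: (v12) forces v12 = True.
Unit propagation: (v6) forces v6 = True.
(v10) is a unit clause, so v10 = True.
Unit propagation: (~v5) forces v5 = False.
The clause (~v7) is unit: v7 must be False.
Unit propagation: (~v3) forces v3 = False.
v9 is now unconstrained; take v9 = False.
Check each clause:
  1. (v12 \/ ~v4) — v12 is true.
  2. (v1) — v1 is true.
  3. (~v8) — ~v8 is true.
  4. (~v7 \/ v5) — ~v7 is true.
  5. (~v3 \/ v6 \/ ~v8) — ~v8 is true.
  6. (v13 \/ ~v11) — ~v11 is true.
  7. (v6 \/ ~v2 \/ ~v12) — v6 is true.
  8. (~v5 \/ v11 \/ ~v9) — ~v5 is true.
  9. (v7 \/ ~v11) — ~v11 is true.
  10. (v1 \/ ~v13 \/ ~v9) — v1 is true.
  11. (~v2 \/ ~v13) — ~v13 is true.
  12. (~v13 \/ v6) — ~v13 is true.
  13. (~v6 \/ v10 \/ ~v1) — v10 is true.
  14. (v2 \/ ~v1) — v2 is true.
  15. (~v5 \/ ~v12) — ~v5 is true.
  16. (v4) — v4 is true.
  17. (~v7 \/ ~v9) — ~v7 is true.
  18. (v6 \/ ~v8 \/ ~v9) — ~v8 is true.
  19. (v10 \/ ~v1 \/ ~v2) — v10 is true.
  20. (v10 \/ ~v13) — v10 is true.
  21. (v4 \/ ~v5 \/ ~v3) — ~v5 is true.
  22. (~v12 \/ v7 \/ ~v3) — ~v3 is true.

v1=True, v2=True, v3=False, v4=True, v5=False, v6=True, v7=False, v8=False, v9=False, v10=True, v11=False, v12=True, v13=False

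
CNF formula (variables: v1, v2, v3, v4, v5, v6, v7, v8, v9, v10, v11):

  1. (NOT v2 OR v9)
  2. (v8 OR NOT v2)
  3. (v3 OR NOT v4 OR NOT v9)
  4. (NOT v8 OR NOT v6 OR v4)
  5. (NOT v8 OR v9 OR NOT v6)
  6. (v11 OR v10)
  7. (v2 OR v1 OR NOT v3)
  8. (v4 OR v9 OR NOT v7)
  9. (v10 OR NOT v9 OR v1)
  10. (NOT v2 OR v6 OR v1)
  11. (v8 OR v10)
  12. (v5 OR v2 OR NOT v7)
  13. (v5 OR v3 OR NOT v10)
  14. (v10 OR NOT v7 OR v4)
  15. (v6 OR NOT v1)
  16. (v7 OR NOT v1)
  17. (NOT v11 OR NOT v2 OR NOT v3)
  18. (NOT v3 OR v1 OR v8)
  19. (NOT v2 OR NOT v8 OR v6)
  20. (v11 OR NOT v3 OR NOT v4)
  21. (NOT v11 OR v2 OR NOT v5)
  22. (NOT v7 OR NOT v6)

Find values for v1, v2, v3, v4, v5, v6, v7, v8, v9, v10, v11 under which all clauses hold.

v1=F, v2=F, v3=F, v4=F, v5=T, v6=F, v7=T, v8=F, v9=T, v10=T, v11=F

Check each clause:
  1. (v9 OR NOT v2) — v9 is true.
  2. (v8 OR NOT v2) — NOT v2 is true.
  3. (v3 OR NOT v9 OR NOT v4) — NOT v4 is true.
  4. (v4 OR NOT v8 OR NOT v6) — NOT v8 is true.
  5. (v9 OR NOT v8 OR NOT v6) — NOT v8 is true.
  6. (v10 OR v11) — v10 is true.
  7. (v2 OR v1 OR NOT v3) — NOT v3 is true.
  8. (v4 OR v9 OR NOT v7) — v9 is true.
  9. (v1 OR NOT v9 OR v10) — v10 is true.
  10. (v1 OR NOT v2 OR v6) — NOT v2 is true.
  11. (v8 OR v10) — v10 is true.
  12. (v2 OR NOT v7 OR v5) — v5 is true.
  13. (NOT v10 OR v5 OR v3) — v5 is true.
  14. (v10 OR NOT v7 OR v4) — v10 is true.
  15. (NOT v1 OR v6) — NOT v1 is true.
  16. (v7 OR NOT v1) — NOT v1 is true.
  17. (NOT v2 OR NOT v3 OR NOT v11) — NOT v11 is true.
  18. (v1 OR NOT v3 OR v8) — NOT v3 is true.
  19. (NOT v2 OR NOT v8 OR v6) — NOT v8 is true.
  20. (v11 OR NOT v3 OR NOT v4) — NOT v4 is true.
  21. (v2 OR NOT v5 OR NOT v11) — NOT v11 is true.
  22. (NOT v7 OR NOT v6) — NOT v6 is true.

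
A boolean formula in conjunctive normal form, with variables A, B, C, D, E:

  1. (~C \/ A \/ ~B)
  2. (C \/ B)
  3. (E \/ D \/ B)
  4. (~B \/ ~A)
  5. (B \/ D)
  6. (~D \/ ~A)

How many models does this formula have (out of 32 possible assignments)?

The models are:
  A=F B=F C=T D=T E=F
  A=F B=F C=T D=T E=T
  A=F B=T C=F D=F E=F
  A=F B=T C=F D=F E=T
  A=F B=T C=F D=T E=F
  A=F B=T C=F D=T E=T
That's 6 in total.

6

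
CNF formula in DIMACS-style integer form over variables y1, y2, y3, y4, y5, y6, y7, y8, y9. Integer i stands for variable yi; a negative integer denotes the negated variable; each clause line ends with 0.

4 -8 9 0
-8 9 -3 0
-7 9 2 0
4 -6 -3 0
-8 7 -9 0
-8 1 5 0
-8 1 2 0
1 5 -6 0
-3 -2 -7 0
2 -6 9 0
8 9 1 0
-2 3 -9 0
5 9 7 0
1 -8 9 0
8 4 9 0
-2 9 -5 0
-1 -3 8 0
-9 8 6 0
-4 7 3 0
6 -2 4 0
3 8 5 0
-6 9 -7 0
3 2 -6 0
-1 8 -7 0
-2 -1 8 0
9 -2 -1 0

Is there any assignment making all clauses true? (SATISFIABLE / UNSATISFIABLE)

Try y1 = False.
Try y2 = True.
The remaining clauses are satisfied by y3 = True, y4 = True, y5 = True, y6 = True, y7 = False, y8 = False, y9 = True.
Every clause has at least one true literal under this assignment.
So y1 = 0, y2 = 1, y3 = 1, y4 = 1, y5 = 1, y6 = 1, y7 = 0, y8 = 0, y9 = 1 is a satisfying assignment.

SATISFIABLE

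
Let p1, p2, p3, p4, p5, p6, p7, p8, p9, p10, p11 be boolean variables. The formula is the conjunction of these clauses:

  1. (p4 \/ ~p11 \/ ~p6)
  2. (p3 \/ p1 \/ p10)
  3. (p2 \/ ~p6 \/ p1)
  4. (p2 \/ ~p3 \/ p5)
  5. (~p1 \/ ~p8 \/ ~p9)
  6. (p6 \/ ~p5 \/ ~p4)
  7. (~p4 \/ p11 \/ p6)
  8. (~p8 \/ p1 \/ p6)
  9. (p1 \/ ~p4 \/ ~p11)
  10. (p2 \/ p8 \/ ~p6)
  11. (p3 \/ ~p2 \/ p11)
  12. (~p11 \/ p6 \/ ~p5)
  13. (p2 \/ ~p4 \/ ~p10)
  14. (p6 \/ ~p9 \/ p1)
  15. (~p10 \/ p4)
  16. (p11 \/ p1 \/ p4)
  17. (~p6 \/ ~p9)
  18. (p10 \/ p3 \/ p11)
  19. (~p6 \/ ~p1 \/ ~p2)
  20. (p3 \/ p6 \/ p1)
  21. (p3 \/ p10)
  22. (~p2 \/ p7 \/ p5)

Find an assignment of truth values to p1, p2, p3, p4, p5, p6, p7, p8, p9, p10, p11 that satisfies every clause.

p1=T, p2=T, p3=T, p4=F, p5=T, p6=F, p7=F, p8=F, p9=T, p10=F, p11=F

Check each clause:
  1. (~p6 \/ p4 \/ ~p11) — ~p6 is true.
  2. (p10 \/ p3 \/ p1) — p1 is true.
  3. (p1 \/ p2 \/ ~p6) — p1 is true.
  4. (~p3 \/ p5 \/ p2) — p2 is true.
  5. (~p8 \/ ~p9 \/ ~p1) — ~p8 is true.
  6. (~p5 \/ p6 \/ ~p4) — ~p4 is true.
  7. (p6 \/ p11 \/ ~p4) — ~p4 is true.
  8. (p1 \/ p6 \/ ~p8) — ~p8 is true.
  9. (~p4 \/ ~p11 \/ p1) — p1 is true.
  10. (p2 \/ ~p6 \/ p8) — p2 is true.
  11. (p3 \/ p11 \/ ~p2) — p3 is true.
  12. (~p11 \/ p6 \/ ~p5) — ~p11 is true.
  13. (p2 \/ ~p10 \/ ~p4) — p2 is true.
  14. (p6 \/ p1 \/ ~p9) — p1 is true.
  15. (~p10 \/ p4) — ~p10 is true.
  16. (p4 \/ p11 \/ p1) — p1 is true.
  17. (~p9 \/ ~p6) — ~p6 is true.
  18. (p3 \/ p11 \/ p10) — p3 is true.
  19. (~p6 \/ ~p2 \/ ~p1) — ~p6 is true.
  20. (p1 \/ p6 \/ p3) — p1 is true.
  21. (p3 \/ p10) — p3 is true.
  22. (p7 \/ ~p2 \/ p5) — p5 is true.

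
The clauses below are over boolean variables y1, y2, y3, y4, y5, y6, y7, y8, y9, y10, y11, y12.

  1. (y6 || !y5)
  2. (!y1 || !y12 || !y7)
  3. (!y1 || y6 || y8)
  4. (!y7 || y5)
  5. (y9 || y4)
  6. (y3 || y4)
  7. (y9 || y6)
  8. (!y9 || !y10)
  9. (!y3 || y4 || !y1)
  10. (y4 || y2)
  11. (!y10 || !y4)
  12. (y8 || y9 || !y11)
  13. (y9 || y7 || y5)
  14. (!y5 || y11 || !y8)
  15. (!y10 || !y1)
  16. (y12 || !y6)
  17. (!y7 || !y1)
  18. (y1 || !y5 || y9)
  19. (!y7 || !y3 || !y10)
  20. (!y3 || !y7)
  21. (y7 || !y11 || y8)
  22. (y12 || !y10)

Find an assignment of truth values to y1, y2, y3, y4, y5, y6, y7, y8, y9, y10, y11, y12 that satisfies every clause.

y1 = F, y2 = F, y3 = F, y4 = T, y5 = T, y6 = T, y7 = T, y8 = T, y9 = T, y10 = F, y11 = T, y12 = T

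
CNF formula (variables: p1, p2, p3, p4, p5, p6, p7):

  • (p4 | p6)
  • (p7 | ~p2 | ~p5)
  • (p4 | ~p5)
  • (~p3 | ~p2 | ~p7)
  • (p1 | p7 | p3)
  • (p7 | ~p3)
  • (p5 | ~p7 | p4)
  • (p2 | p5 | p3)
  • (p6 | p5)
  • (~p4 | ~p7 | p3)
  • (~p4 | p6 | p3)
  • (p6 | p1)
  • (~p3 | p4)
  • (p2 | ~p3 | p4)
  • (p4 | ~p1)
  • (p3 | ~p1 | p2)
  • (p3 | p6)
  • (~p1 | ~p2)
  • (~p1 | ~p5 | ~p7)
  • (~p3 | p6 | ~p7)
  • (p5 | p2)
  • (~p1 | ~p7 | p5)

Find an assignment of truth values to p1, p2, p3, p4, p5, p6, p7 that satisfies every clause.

p1=False, p2=False, p3=True, p4=True, p5=True, p6=True, p7=True

p6 occurs only positively in the remaining clauses — set p6 = True.
Branch on p1: take p1 = False.
Set p2 = False and propagate.
  then p5 is forced to True.
  then p4 is forced to True.
For the remaining variables, p3 = True, p7 = True works.
Check each clause:
  1. (p4 | p6) — p4 is true.
  2. (p7 | ~p5 | ~p2) — ~p2 is true.
  3. (p4 | ~p5) — p4 is true.
  4. (~p3 | ~p2 | ~p7) — ~p2 is true.
  5. (p7 | p3 | p1) — p3 is true.
  6. (p7 | ~p3) — p7 is true.
  7. (p4 | p5 | ~p7) — p4 is true.
  8. (p3 | p2 | p5) — p3 is true.
  9. (p5 | p6) — p5 is true.
  10. (~p4 | p3 | ~p7) — p3 is true.
  11. (p6 | ~p4 | p3) — p3 is true.
  12. (p1 | p6) — p6 is true.
  13. (~p3 | p4) — p4 is true.
  14. (p4 | ~p3 | p2) — p4 is true.
  15. (~p1 | p4) — p4 is true.
  16. (p2 | ~p1 | p3) — p3 is true.
  17. (p3 | p6) — p3 is true.
  18. (~p2 | ~p1) — ~p1 is true.
  19. (~p7 | ~p5 | ~p1) — ~p1 is true.
  20. (~p7 | ~p3 | p6) — p6 is true.
  21. (p5 | p2) — p5 is true.
  22. (~p1 | ~p7 | p5) — p5 is true.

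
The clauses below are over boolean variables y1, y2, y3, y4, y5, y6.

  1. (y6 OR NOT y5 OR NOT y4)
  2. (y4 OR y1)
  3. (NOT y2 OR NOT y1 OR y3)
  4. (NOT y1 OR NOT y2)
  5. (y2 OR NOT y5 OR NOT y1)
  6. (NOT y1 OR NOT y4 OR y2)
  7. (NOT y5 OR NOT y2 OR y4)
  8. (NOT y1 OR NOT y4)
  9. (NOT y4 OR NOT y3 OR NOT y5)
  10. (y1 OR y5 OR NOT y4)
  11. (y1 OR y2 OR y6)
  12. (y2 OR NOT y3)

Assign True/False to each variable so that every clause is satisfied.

y6 occurs only positively in the remaining clauses — set y6 = True.
Try y1 = True.
  then y2 is forced to False.
  then y5 is forced to False.
  then y4 is forced to False.
  then y3 is forced to False.

y1 = T  y2 = F  y3 = F  y4 = F  y5 = F  y6 = T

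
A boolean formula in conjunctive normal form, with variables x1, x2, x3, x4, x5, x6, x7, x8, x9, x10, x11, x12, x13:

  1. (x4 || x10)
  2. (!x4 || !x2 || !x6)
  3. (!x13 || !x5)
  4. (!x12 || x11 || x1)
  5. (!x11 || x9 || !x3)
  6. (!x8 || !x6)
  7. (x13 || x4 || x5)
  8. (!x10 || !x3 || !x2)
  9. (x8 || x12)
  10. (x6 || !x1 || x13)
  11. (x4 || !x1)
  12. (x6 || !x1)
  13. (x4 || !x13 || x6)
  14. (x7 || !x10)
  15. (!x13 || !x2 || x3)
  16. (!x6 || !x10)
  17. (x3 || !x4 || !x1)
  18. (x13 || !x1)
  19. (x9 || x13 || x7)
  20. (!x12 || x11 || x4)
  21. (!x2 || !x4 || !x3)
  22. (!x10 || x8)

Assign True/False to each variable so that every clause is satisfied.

Pure literal: x2 appears only negated; assign x2 = False.
x7 occurs only positively in the remaining clauses — set x7 = True.
Branch on x1: take x1 = False.
Branch on x3: take x3 = True.
The remaining clauses are satisfied by x4 = False, x5 = True, x6 = False, x8 = True, x9 = True, x10 = True, x11 = True, x12 = True, x13 = False.
Every clause has at least one true literal under this assignment.

x1 = False, x2 = False, x3 = True, x4 = False, x5 = True, x6 = False, x7 = True, x8 = True, x9 = True, x10 = True, x11 = True, x12 = True, x13 = False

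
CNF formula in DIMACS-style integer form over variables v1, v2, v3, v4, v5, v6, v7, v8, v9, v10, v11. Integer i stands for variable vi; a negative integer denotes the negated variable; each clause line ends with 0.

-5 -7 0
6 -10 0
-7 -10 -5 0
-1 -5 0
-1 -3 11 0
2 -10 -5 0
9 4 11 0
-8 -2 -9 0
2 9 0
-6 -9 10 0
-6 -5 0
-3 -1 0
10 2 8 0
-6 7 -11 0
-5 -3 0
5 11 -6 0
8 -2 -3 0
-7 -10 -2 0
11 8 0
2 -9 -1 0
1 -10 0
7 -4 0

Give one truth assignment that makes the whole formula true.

v1=False  v2=False  v3=False  v4=False  v5=False  v6=False  v7=True  v8=True  v9=True  v10=False  v11=True

Check each clause:
  1. (¬v7 ∨ ¬v5) — ¬v5 is true.
  2. (v6 ∨ ¬v10) — ¬v10 is true.
  3. (¬v5 ∨ ¬v7 ∨ ¬v10) — ¬v5 is true.
  4. (¬v5 ∨ ¬v1) — ¬v5 is true.
  5. (v11 ∨ ¬v1 ∨ ¬v3) — v11 is true.
  6. (¬v5 ∨ ¬v10 ∨ v2) — ¬v5 is true.
  7. (v11 ∨ v4 ∨ v9) — v9 is true.
  8. (¬v8 ∨ ¬v2 ∨ ¬v9) — ¬v2 is true.
  9. (v9 ∨ v2) — v9 is true.
  10. (¬v6 ∨ v10 ∨ ¬v9) — ¬v6 is true.
  11. (¬v5 ∨ ¬v6) — ¬v6 is true.
  12. (¬v3 ∨ ¬v1) — ¬v3 is true.
  13. (v10 ∨ v2 ∨ v8) — v8 is true.
  14. (¬v11 ∨ v7 ∨ ¬v6) — ¬v6 is true.
  15. (¬v3 ∨ ¬v5) — ¬v5 is true.
  16. (v5 ∨ ¬v6 ∨ v11) — ¬v6 is true.
  17. (¬v3 ∨ v8 ∨ ¬v2) — v8 is true.
  18. (¬v10 ∨ ¬v7 ∨ ¬v2) — ¬v10 is true.
  19. (v11 ∨ v8) — v8 is true.
  20. (v2 ∨ ¬v9 ∨ ¬v1) — ¬v1 is true.
  21. (v1 ∨ ¬v10) — ¬v10 is true.
  22. (v7 ∨ ¬v4) — ¬v4 is true.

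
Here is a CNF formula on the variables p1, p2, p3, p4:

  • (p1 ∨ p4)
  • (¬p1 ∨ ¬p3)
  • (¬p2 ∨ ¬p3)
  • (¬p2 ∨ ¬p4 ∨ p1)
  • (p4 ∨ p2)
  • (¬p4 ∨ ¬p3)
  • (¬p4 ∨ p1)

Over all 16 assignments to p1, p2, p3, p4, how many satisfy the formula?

Satisfying assignments:
  p1=T p2=F p3=F p4=T
  p1=T p2=T p3=F p4=F
  p1=T p2=T p3=F p4=T
Count: 3.

3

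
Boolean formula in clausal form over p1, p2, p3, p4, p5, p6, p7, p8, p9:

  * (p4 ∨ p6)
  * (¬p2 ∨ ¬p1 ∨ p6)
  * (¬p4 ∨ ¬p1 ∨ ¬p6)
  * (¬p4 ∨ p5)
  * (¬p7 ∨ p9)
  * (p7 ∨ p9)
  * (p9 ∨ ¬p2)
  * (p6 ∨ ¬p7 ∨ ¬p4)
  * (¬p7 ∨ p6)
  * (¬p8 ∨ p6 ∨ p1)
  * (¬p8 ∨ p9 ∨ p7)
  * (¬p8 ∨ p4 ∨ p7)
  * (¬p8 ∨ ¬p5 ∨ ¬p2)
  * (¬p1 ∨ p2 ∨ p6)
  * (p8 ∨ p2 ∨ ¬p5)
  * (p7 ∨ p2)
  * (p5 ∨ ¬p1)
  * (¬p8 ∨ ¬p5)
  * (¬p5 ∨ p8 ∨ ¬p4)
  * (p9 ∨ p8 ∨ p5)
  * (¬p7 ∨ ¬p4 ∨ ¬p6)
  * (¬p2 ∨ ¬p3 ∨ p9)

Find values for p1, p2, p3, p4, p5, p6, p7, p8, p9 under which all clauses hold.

p1 = F, p2 = F, p3 = T, p4 = F, p5 = F, p6 = T, p7 = T, p8 = F, p9 = T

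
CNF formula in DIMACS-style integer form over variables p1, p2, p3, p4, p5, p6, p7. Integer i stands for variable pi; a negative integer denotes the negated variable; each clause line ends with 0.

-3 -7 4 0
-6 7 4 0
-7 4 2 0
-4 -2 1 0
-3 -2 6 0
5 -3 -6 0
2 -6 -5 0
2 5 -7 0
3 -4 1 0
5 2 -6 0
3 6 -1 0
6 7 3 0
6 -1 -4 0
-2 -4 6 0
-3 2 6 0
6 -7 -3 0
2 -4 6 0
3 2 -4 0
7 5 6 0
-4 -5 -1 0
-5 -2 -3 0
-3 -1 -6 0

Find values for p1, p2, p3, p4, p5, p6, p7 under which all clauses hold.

p1 = False, p2 = True, p3 = False, p4 = False, p5 = True, p6 = False, p7 = True

Branch on p1: take p1 = False.
Try p2 = True.
  then p4 is forced to False.
Branch on p3: take p3 = False.
The remaining clauses are satisfied by p5 = True, p6 = False, p7 = True.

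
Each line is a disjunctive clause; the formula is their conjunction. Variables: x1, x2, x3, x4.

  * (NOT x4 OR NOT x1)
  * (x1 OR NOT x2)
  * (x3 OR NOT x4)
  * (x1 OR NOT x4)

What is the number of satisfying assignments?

Satisfying assignments:
  x1=F x2=F x3=F x4=F
  x1=F x2=F x3=T x4=F
  x1=T x2=F x3=F x4=F
  x1=T x2=F x3=T x4=F
  x1=T x2=T x3=F x4=F
  x1=T x2=T x3=T x4=F
That's 6 in total.

6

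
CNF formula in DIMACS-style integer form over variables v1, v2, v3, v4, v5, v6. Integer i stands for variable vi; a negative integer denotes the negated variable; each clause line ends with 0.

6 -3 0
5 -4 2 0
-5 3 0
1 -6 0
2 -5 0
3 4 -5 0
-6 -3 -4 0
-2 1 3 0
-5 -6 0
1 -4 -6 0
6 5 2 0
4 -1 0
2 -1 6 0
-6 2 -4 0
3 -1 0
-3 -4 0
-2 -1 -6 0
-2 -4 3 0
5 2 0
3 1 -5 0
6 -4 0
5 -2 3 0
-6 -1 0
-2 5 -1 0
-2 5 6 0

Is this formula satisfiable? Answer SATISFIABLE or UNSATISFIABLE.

v2 = True:
  v3 = True:
    propagation gives v6=True, v1=True; an empty clause results — contradiction.
  v3 = False:
    propagation gives v5=False; an empty clause results — contradiction.
v2 = False:
  propagation gives v5=False; an empty clause results — contradiction.
Every branch closes, so no satisfying assignment exists.

UNSATISFIABLE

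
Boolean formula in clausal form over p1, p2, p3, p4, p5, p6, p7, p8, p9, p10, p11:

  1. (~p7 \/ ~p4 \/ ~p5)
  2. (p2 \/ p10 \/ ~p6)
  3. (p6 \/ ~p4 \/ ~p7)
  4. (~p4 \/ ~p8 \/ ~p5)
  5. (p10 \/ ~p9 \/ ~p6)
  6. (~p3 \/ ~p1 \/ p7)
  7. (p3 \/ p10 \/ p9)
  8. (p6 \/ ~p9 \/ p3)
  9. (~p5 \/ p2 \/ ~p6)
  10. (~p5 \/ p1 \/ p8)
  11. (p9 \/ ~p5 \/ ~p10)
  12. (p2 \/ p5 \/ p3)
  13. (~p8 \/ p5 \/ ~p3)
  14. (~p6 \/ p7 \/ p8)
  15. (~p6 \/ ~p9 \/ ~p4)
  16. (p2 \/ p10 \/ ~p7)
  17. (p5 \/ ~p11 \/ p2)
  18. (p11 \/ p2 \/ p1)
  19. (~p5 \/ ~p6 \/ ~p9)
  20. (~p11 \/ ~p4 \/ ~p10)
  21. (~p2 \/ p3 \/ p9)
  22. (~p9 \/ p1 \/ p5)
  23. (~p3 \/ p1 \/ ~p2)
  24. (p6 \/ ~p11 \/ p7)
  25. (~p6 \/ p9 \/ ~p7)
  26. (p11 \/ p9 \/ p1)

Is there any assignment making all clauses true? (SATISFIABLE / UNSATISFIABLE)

Pure literal: p4 appears only negated; assign p4 = False.
Branch on p1: take p1 = True.
Branch on p2: take p2 = True.
The remaining clauses are satisfied by p3 = True, p5 = True, p6 = False, p7 = True, p8 = False, p9 = False, p10 = False, p11 = True.
Every clause has at least one true literal under this assignment.
So p1=True, p2=True, p3=True, p4=False, p5=True, p6=False, p7=True, p8=False, p9=False, p10=False, p11=True is a satisfying assignment.

SATISFIABLE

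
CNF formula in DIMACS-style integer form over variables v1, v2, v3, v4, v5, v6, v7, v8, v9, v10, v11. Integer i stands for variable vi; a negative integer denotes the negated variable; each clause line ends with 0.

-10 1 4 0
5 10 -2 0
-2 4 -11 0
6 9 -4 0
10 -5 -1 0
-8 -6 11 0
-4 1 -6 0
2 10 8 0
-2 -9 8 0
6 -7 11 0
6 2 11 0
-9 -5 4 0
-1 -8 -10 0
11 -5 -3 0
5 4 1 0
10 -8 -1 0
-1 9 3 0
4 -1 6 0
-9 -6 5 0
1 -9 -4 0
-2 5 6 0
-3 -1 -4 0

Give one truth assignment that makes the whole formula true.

v1=0, v2=0, v3=1, v4=0, v5=1, v6=0, v7=0, v8=1, v9=0, v10=0, v11=1

v7 occurs only negated in the remaining clauses — set v7 = False.
Set v1 = False and propagate.
Set v2 = False and propagate.
Set v3 = True and propagate.
For the remaining variables, v4 = False, v5 = True, v6 = False, v8 = True, v9 = False, v10 = False, v11 = True works.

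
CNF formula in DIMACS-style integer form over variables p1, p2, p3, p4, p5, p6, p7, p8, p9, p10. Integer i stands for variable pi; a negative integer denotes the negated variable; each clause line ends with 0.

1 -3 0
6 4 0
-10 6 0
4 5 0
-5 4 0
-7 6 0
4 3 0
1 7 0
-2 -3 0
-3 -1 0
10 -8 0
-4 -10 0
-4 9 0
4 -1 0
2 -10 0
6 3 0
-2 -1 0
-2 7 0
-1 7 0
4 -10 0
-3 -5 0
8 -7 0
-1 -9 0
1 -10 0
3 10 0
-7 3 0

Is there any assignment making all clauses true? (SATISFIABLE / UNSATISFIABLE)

p1 = True:
  propagation gives p3=False, p4=True, p10=False; an empty clause results — contradiction.
p1 = False:
  propagation gives p3=False, p4=True, p7=True; an empty clause results — contradiction.
Every branch closes, so no satisfying assignment exists.

UNSATISFIABLE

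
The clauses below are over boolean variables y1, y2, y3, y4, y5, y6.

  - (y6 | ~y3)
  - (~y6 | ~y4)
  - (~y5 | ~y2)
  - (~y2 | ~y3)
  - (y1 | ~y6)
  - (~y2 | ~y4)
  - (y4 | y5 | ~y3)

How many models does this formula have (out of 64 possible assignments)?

14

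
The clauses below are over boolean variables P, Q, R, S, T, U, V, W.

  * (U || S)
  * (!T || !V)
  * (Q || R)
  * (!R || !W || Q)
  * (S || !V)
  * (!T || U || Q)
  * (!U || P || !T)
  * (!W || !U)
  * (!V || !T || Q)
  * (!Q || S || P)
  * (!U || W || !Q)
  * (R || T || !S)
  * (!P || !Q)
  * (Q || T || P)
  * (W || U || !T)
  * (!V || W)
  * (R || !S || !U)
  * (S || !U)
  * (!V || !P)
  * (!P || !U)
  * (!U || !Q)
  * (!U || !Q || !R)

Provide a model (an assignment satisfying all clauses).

P=True, Q=False, R=True, S=True, T=False, U=False, V=False, W=False

Check each clause:
  1. (S || U) — S is true.
  2. (!V || !T) — !V is true.
  3. (R || Q) — R is true.
  4. (Q || !R || !W) — !W is true.
  5. (!V || S) — !V is true.
  6. (Q || !T || U) — !T is true.
  7. (!U || P || !T) — P is true.
  8. (!U || !W) — !W is true.
  9. (!T || !V || Q) — !V is true.
  10. (S || P || !Q) — P is true.
  11. (!Q || W || !U) — !U is true.
  12. (T || !S || R) — R is true.
  13. (!P || !Q) — !Q is true.
  14. (Q || P || T) — P is true.
  15. (!T || U || W) — !T is true.
  16. (!V || W) — !V is true.
  17. (R || !U || !S) — !U is true.
  18. (!U || S) — !U is true.
  19. (!V || !P) — !V is true.
  20. (!P || !U) — !U is true.
  21. (!Q || !U) — !U is true.
  22. (!Q || !R || !U) — !U is true.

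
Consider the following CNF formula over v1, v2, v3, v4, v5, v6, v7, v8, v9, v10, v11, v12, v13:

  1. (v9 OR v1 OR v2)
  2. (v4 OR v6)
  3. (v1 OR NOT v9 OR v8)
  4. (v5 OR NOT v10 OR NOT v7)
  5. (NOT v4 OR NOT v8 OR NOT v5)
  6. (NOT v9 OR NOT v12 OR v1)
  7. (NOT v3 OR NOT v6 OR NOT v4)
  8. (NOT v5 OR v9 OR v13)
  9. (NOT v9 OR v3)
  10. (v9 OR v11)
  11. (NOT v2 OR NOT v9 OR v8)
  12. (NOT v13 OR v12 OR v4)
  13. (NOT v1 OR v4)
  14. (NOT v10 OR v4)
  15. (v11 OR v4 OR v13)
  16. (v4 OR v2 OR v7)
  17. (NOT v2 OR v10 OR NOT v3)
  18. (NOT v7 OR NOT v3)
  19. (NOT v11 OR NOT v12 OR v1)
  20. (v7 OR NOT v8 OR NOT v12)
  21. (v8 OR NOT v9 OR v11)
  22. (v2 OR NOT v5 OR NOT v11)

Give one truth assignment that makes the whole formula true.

Branch on v1: take v1 = True.
  then v4 is forced to True.
For the remaining variables, v2 = False, v3 = True, v5 = False, v6 = False, v7 = False, v8 = False, v9 = False, v10 = True, v11 = True, v12 = True, v13 = False works.
Every clause has at least one true literal under this assignment.
Check each clause:
  1. (v1 OR v9 OR v2) — v1 is true.
  2. (v6 OR v4) — v4 is true.
  3. (NOT v9 OR v1 OR v8) — v1 is true.
  4. (v5 OR NOT v7 OR NOT v10) — NOT v7 is true.
  5. (NOT v8 OR NOT v4 OR NOT v5) — NOT v8 is true.
  6. (v1 OR NOT v9 OR NOT v12) — v1 is true.
  7. (NOT v4 OR NOT v6 OR NOT v3) — NOT v6 is true.
  8. (v9 OR NOT v5 OR v13) — NOT v5 is true.
  9. (v3 OR NOT v9) — v3 is true.
  10. (v11 OR v9) — v11 is true.
  11. (NOT v9 OR NOT v2 OR v8) — NOT v2 is true.
  12. (v12 OR v4 OR NOT v13) — NOT v13 is true.
  13. (v4 OR NOT v1) — v4 is true.
  14. (v4 OR NOT v10) — v4 is true.
  15. (v11 OR v13 OR v4) — v11 is true.
  16. (v2 OR v4 OR v7) — v4 is true.
  17. (v10 OR NOT v2 OR NOT v3) — v10 is true.
  18. (NOT v7 OR NOT v3) — NOT v7 is true.
  19. (NOT v12 OR NOT v11 OR v1) — v1 is true.
  20. (NOT v12 OR v7 OR NOT v8) — NOT v8 is true.
  21. (v8 OR NOT v9 OR v11) — v11 is true.
  22. (v2 OR NOT v5 OR NOT v11) — NOT v5 is true.

v1=True, v2=False, v3=True, v4=True, v5=False, v6=False, v7=False, v8=False, v9=False, v10=True, v11=True, v12=True, v13=False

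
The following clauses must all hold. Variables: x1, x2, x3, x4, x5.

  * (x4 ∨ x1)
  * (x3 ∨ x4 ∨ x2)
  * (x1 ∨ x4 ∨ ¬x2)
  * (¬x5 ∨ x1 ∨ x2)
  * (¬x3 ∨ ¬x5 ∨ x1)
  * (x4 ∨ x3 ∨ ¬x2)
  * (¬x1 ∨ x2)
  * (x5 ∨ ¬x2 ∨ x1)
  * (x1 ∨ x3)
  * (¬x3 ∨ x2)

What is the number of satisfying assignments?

6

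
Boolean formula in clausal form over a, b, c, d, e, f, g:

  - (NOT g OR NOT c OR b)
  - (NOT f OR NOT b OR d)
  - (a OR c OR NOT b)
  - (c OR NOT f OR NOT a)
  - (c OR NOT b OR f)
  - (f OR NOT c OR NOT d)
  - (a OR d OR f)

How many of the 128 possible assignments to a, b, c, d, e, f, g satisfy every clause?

Case analysis on c and f:
  c=T, f=T: a, e free; 4 ways for (b,d,g) × 2^2 = 16.
  c=T, f=F: e free; 3 ways for (a,b,d,g) × 2^1 = 6.
  c=F, f=T: forces a=F; b=F; d, e, g free → 2^3 = 8.
  c=F, f=F: e, g free; 3 ways for (a,b,d) × 2^2 = 12.
Total: 16 + 6 + 8 + 12 = 42.

42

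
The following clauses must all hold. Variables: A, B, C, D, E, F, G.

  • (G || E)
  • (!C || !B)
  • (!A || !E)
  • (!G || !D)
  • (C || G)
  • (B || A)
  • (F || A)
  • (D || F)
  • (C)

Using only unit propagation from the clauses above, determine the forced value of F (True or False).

Unit clause (C) sets C = True.
From (!B || !C) and C = True: B = False.
From (B || A) and B = False: A = True.
(!E || !A): since A = True, the clause reduces to (!E). E = False.
From (G || E) and E = False: G = True.
(!G || !D) with G = True leaves only !D, so D = False.
(D || F) with D = False leaves only F, so F = True.

True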